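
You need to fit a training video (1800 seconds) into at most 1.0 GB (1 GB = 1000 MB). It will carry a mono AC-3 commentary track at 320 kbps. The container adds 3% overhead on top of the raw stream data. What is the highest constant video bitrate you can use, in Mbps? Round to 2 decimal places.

3.99 Mbps

Budget: 1.0 GB = 8000.0 Mb.
Stream payload after overhead: 8000.0 / 1.03 = 7767.0 Mb.
Total bitrate budget: 7767.0 Mb / 1800 s = 4.315 Mbps.
Audio: 320 kbps = 0.320 Mbps.
Video: 4.315 − 0.320 = 3.995 Mbps.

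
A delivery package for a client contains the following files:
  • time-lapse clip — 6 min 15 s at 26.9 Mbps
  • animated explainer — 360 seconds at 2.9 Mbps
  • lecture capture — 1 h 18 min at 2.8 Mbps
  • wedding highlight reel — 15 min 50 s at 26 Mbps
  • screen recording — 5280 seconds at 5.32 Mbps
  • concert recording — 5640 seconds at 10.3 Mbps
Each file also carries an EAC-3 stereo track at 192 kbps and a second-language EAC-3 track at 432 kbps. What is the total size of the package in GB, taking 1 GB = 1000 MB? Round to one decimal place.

18.2 GB

Audio total: 192 + 432 = 624 kbps = 0.624 Mbps.
time-lapse clip: 27.524 Mbps × 375 s = 10321.5 Mb
animated explainer: 3.524 Mbps × 360 s = 1268.6 Mb
lecture capture: 3.424 Mbps × 4680 s = 16024.3 Mb
wedding highlight reel: 26.624 Mbps × 950 s = 25292.8 Mb
screen recording: 5.944 Mbps × 5280 s = 31384.3 Mb
concert recording: 10.924 Mbps × 5640 s = 61611.4 Mb
Total: 145902.9 Mb = 18237.9 MB.
= 18.24 GB.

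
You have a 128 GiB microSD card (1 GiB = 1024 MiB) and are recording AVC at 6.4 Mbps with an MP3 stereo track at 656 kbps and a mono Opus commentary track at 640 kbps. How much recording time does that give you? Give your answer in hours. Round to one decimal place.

Audio total: 656 + 640 = 1296 kbps = 1.296 Mbps.
Total bitrate: 6.4 + 1.296 = 7.696 Mbps.
Capacity: 128 GiB = 1,099,512 Mb.
Recording time: 1,099,512 / 7.696 = 142,868 s ≈ 39.7 hours.

39.7 hours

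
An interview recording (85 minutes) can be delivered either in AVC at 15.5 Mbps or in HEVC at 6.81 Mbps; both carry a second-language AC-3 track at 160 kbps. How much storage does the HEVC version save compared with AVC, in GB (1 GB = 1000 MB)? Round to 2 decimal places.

5.54 GB

85 min = 5100 s
Audio: 160 kbps = 0.160 Mbps.
AVC: 15.660 Mbps × 5100 s = 79866.0 Mb = 9.983 GB.
HEVC: 6.970 Mbps × 5100 s = 35547.0 Mb = 4.443 GB.
Saving: 9.983 − 4.443 = 5.540 GB.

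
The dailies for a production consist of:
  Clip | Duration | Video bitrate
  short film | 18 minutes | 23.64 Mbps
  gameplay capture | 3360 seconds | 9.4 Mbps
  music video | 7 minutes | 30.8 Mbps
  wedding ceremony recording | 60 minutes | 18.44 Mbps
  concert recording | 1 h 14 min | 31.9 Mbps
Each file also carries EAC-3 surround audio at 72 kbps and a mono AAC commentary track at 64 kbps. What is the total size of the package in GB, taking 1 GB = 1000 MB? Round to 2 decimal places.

Audio total: 72 + 64 = 136 kbps = 0.136 Mbps.
short film: 23.776 Mbps × 1080 s = 25678.1 Mb
gameplay capture: 9.536 Mbps × 3360 s = 32041.0 Mb
music video: 30.936 Mbps × 420 s = 12993.1 Mb
wedding ceremony recording: 18.576 Mbps × 3600 s = 66873.6 Mb
concert recording: 32.036 Mbps × 4440 s = 142239.8 Mb
Total: 279825.6 Mb = 34978.2 MB.
= 34.98 GB.

34.98 GB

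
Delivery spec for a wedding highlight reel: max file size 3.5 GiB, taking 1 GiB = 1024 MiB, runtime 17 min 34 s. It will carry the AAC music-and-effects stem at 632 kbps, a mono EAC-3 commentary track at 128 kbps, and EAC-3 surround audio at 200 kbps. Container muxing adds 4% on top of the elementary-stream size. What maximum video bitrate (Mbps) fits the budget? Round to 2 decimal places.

Budget: 3.5 GiB = 30064.8 Mb.
Stream payload after overhead: 30064.8 / 1.04 = 28908.4 Mb.
17 min 34 s = 1054 s
Total bitrate budget: 28908.4 Mb / 1054 s = 27.427 Mbps.
Audio total: 632 + 128 + 200 = 960 kbps = 0.960 Mbps.
Video: 27.427 − 0.960 = 26.467 Mbps.

26.47 Mbps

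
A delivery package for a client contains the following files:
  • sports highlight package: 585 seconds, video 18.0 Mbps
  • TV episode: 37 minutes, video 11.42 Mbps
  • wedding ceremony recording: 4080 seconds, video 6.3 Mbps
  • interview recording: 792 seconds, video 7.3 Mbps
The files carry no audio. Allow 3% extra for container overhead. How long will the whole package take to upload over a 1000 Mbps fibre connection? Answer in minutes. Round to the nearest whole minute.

1 minutes

sports highlight package: 18.000 Mbps × 585 s × 1.03 = 10845.9 Mb
TV episode: 11.420 Mbps × 2220 s × 1.03 = 26113.0 Mb
wedding ceremony recording: 6.300 Mbps × 4080 s × 1.03 = 26475.1 Mb
interview recording: 7.300 Mbps × 792 s × 1.03 = 5955.0 Mb
Total: 69389.0 Mb = 8673.6 MB.
At 1000 Mbps: 69389.0 / 1000 = 69 s ≈ 1.16 minutes.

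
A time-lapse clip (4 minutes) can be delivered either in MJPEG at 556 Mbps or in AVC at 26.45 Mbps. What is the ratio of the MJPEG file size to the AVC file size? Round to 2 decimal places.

4 min = 240 s
MJPEG: 556.000 Mbps × 240 s = 133440.0 Mb = 15.534 GiB.
AVC: 26.450 Mbps × 240 s = 6348.0 Mb = 0.739 GiB.
Ratio: 15.534 / 0.739 = 21.021.

21.02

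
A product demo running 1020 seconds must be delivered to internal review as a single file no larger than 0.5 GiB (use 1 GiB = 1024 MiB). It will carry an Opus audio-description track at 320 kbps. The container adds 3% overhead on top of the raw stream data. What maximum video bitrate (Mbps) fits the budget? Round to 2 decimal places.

Budget: 0.5 GiB = 4295.0 Mb.
Stream payload after overhead: 4295.0 / 1.03 = 4169.9 Mb.
Total bitrate budget: 4169.9 Mb / 1020 s = 4.088 Mbps.
Audio: 320 kbps = 0.320 Mbps.
Video: 4.088 − 0.320 = 3.768 Mbps.

3.77 Mbps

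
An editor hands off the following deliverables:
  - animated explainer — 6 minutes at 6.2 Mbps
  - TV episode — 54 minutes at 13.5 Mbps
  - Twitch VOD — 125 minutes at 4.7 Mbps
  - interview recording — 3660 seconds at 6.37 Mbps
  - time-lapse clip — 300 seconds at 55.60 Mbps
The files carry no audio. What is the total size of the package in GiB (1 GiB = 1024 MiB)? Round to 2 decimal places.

14.11 GiB

animated explainer: 6.200 Mbps × 360 s = 2232.0 Mb
TV episode: 13.500 Mbps × 3240 s = 43740.0 Mb
Twitch VOD: 4.700 Mbps × 7500 s = 35250.0 Mb
interview recording: 6.370 Mbps × 3660 s = 23314.2 Mb
time-lapse clip: 55.600 Mbps × 300 s = 16680.0 Mb
Total: 121216.2 Mb = 15152.0 MB.
= 14.11 GiB.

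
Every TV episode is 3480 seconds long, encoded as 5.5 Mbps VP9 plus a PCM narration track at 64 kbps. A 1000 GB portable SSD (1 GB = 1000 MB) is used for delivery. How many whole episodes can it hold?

Audio: 64 kbps = 0.064 Mbps.
Total bitrate: 5.564 Mbps.
Per item: 5.564 Mbps × 3480 s = 19,363 Mb = 2,420 MB.
Capacity: 1000 GB = 8,000,000 Mb; 413.17 items → 413 complete.

413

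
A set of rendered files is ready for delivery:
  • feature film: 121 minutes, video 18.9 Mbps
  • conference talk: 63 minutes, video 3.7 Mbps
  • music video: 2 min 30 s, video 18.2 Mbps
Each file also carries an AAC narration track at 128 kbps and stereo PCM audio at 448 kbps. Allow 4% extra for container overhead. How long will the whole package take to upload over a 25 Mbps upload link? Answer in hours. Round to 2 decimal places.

Audio total: 128 + 448 = 576 kbps = 0.576 Mbps.
feature film: 19.476 Mbps × 7260 s × 1.04 = 147051.6 Mb
conference talk: 4.276 Mbps × 3780 s × 1.04 = 16809.8 Mb
music video: 18.776 Mbps × 150 s × 1.04 = 2929.1 Mb
Total: 166790.5 Mb = 20848.8 MB.
At 25 Mbps: 166790.5 / 25 = 6672 s ≈ 1.85 hours.

1.85 hours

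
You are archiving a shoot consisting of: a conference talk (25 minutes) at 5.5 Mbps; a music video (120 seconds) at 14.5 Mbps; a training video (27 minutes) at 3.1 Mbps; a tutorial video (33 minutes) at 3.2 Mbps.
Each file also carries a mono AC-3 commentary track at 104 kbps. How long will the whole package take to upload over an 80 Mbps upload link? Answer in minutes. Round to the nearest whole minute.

5 minutes

Audio: 104 kbps = 0.104 Mbps.
conference talk: 5.604 Mbps × 1500 s = 8406.0 Mb
music video: 14.604 Mbps × 120 s = 1752.5 Mb
training video: 3.204 Mbps × 1620 s = 5190.5 Mb
tutorial video: 3.304 Mbps × 1980 s = 6541.9 Mb
Total: 21890.9 Mb = 2736.4 MB.
At 80 Mbps: 21890.9 / 80 = 274 s ≈ 4.56 minutes.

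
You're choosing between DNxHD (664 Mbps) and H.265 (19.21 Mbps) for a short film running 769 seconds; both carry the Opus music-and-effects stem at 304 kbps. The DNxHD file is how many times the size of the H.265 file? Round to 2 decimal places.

Audio: 304 kbps = 0.304 Mbps.
DNxHD: 664.304 Mbps × 769 s = 510849.8 Mb = 59.471 GiB.
H.265: 19.514 Mbps × 769 s = 15006.3 Mb = 1.747 GiB.
Ratio: 59.471 / 1.747 = 34.042.

34.04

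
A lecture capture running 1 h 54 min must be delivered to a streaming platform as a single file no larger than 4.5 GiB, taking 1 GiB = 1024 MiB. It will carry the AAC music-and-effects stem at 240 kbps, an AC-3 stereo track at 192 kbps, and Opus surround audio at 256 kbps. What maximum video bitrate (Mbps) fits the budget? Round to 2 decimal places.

4.96 Mbps

Budget: 4.5 GiB = 38654.7 Mb.
1 h 54 min = 114 min = 6840 s
Total bitrate budget: 38654.7 Mb / 6840 s = 5.651 Mbps.
Audio total: 240 + 192 + 256 = 688 kbps = 0.688 Mbps.
Video: 5.651 − 0.688 = 4.963 Mbps.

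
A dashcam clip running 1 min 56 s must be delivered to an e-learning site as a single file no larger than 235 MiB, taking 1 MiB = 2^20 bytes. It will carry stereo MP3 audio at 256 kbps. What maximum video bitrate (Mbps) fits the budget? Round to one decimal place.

Budget: 235 MiB = 1971.3 Mb.
1 min 56 s = 116 s
Total bitrate budget: 1971.3 Mb / 116 s = 16.994 Mbps.
Audio: 256 kbps = 0.256 Mbps.
Video: 16.994 − 0.256 = 16.738 Mbps.

16.7 Mbps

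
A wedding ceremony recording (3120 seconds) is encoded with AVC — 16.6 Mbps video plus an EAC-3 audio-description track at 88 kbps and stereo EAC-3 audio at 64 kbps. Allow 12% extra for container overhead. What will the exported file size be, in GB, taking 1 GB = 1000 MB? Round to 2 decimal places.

7.32 GB

Audio total: 88 + 64 = 152 kbps = 0.152 Mbps.
Total bitrate: 16.6 + 0.152 = 16.752 Mbps.
Stream data: 16.752 Mbps × 3120 s = 52266.2 Mb.
With 12% container overhead: ×1.12.
58,538 Mb ÷ 8 = 7,317 MB → 7.317 GB.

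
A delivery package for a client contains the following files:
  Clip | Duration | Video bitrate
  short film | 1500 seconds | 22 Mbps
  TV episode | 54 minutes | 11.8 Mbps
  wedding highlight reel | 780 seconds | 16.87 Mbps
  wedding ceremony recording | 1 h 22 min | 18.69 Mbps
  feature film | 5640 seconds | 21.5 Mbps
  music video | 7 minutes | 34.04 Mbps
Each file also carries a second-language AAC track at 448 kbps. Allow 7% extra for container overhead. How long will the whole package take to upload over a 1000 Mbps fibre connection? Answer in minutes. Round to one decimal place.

Audio: 448 kbps = 0.448 Mbps.
short film: 22.448 Mbps × 1500 s × 1.07 = 36029.0 Mb
TV episode: 12.248 Mbps × 3240 s × 1.07 = 42461.4 Mb
wedding highlight reel: 17.318 Mbps × 780 s × 1.07 = 14453.6 Mb
wedding ceremony recording: 19.138 Mbps × 4920 s × 1.07 = 100750.1 Mb
feature film: 21.948 Mbps × 5640 s × 1.07 = 132451.8 Mb
music video: 34.488 Mbps × 420 s × 1.07 = 15498.9 Mb
Total: 341644.8 Mb = 42705.6 MB.
At 1000 Mbps: 341644.8 / 1000 = 342 s ≈ 5.69 minutes.

5.7 minutes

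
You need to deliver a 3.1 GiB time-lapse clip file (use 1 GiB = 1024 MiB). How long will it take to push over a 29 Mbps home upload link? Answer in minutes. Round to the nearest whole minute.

15 minutes

File: 3.1 GiB = 26628.8 Mb.
At 29 Mbps: 26628.8 / 29 = 918.2 s ≈ 15.3 minutes.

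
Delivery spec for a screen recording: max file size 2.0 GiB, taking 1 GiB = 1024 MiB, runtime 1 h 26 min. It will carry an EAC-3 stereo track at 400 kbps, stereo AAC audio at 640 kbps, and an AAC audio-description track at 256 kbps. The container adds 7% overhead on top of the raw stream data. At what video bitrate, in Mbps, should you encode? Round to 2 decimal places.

Budget: 2.0 GiB = 17179.9 Mb.
Stream payload after overhead: 17179.9 / 1.07 = 16056.0 Mb.
1 h 26 min = 86 min = 5160 s
Total bitrate budget: 16056.0 Mb / 5160 s = 3.112 Mbps.
Audio total: 400 + 640 + 256 = 1296 kbps = 1.296 Mbps.
Video: 3.112 − 1.296 = 1.816 Mbps.

1.82 Mbps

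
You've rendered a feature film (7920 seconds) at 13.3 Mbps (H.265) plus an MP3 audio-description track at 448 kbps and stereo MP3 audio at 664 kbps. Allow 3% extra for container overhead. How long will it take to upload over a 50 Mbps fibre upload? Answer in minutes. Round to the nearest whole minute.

Audio total: 448 + 664 = 1112 kbps = 1.112 Mbps.
Total bitrate: 14.412 Mbps.
File: 14.412 Mbps × 7920 s = 114143.0 Mb.
With 3% container overhead: ×1.03. → 117567.3 Mb.
At 50 Mbps: 117567.3 / 50 = 2351.3 s ≈ 39.2 minutes.

39 minutes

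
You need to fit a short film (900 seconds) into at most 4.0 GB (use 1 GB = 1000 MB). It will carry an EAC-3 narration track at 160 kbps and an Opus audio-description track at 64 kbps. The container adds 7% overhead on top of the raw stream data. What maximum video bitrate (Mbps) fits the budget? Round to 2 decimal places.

33.01 Mbps

Budget: 4.0 GB = 32000.0 Mb.
Stream payload after overhead: 32000.0 / 1.07 = 29906.5 Mb.
Total bitrate budget: 29906.5 Mb / 900 s = 33.229 Mbps.
Audio total: 160 + 64 = 224 kbps = 0.224 Mbps.
Video: 33.229 − 0.224 = 33.005 Mbps.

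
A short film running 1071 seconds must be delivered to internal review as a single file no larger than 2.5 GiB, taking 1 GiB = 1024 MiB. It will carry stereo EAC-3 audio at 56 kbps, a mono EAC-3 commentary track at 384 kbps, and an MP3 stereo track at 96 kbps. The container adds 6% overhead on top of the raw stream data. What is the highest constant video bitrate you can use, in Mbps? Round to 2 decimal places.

18.38 Mbps

Budget: 2.5 GiB = 21474.8 Mb.
Stream payload after overhead: 21474.8 / 1.06 = 20259.3 Mb.
Total bitrate budget: 20259.3 Mb / 1071 s = 18.916 Mbps.
Audio total: 56 + 384 + 96 = 536 kbps = 0.536 Mbps.
Video: 18.916 − 0.536 = 18.380 Mbps.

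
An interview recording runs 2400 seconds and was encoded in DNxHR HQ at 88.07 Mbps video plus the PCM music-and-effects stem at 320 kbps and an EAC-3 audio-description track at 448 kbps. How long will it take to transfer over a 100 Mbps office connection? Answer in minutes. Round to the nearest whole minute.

Audio total: 320 + 448 = 768 kbps = 0.768 Mbps.
Total bitrate: 88.838 Mbps.
File: 88.838 Mbps × 2400 s = 213211.2 Mb.
At 100 Mbps: 213211.2 / 100 = 2132.1 s ≈ 35.5 minutes.

36 minutes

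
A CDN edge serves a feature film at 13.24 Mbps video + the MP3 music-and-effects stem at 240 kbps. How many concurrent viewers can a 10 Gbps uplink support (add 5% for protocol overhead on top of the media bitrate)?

706

Audio: 240 kbps = 0.240 Mbps.
Per-viewer media rate: 13.480 Mbps.
On the wire with 5% overhead: 14.154 Mbps.
10 Gbps = 10,000 Mbps; 10,000 / 14.154 = 706.51 → 706 viewers.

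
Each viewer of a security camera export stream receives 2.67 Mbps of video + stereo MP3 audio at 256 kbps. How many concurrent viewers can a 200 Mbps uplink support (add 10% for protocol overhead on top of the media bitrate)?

Audio: 256 kbps = 0.256 Mbps.
Per-viewer media rate: 2.926 Mbps.
On the wire with 10% overhead: 3.219 Mbps.
200 Mbps = 200.0 Mbps; 200.0 / 3.219 = 62.14 → 62 viewers.

62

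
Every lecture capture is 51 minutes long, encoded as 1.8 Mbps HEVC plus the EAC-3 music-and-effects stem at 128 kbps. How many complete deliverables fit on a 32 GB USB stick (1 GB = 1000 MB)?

51 min = 3060 s
Audio: 128 kbps = 0.128 Mbps.
Total bitrate: 1.928 Mbps.
Per item: 1.928 Mbps × 3060 s = 5,900 Mb = 737.5 MB.
Capacity: 32 GB = 256,000 Mb; 43.39 items → 43 complete.

43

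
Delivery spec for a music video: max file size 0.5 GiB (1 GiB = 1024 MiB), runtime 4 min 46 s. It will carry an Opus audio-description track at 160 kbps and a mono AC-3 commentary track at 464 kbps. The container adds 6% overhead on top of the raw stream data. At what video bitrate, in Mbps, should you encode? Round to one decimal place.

Budget: 0.5 GiB = 4295.0 Mb.
Stream payload after overhead: 4295.0 / 1.06 = 4051.9 Mb.
4 min 46 s = 286 s
Total bitrate budget: 4051.9 Mb / 286 s = 14.167 Mbps.
Audio total: 160 + 464 = 624 kbps = 0.624 Mbps.
Video: 14.167 − 0.624 = 13.543 Mbps.

13.5 Mbps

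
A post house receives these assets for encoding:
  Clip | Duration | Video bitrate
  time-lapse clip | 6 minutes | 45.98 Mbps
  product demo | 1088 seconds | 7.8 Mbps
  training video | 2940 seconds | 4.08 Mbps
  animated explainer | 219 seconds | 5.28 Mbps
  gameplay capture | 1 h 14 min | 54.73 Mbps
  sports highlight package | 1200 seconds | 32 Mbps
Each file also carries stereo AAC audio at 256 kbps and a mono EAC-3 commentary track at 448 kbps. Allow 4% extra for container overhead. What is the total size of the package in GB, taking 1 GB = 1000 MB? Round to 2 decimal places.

Audio total: 256 + 448 = 704 kbps = 0.704 Mbps.
time-lapse clip: 46.684 Mbps × 360 s × 1.04 = 17478.5 Mb
product demo: 8.504 Mbps × 1088 s × 1.04 = 9622.4 Mb
training video: 4.784 Mbps × 2940 s × 1.04 = 14627.6 Mb
animated explainer: 5.984 Mbps × 219 s × 1.04 = 1362.9 Mb
gameplay capture: 55.434 Mbps × 4440 s × 1.04 = 255972.0 Mb
sports highlight package: 32.704 Mbps × 1200 s × 1.04 = 40814.6 Mb
Total: 339878.0 Mb = 42484.8 MB.
= 42.48 GB.

42.48 GB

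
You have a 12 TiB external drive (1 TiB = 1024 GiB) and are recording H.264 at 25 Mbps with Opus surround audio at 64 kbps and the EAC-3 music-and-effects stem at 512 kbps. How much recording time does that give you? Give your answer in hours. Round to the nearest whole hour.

1146 hours

Audio total: 64 + 512 = 576 kbps = 0.576 Mbps.
Total bitrate: 25 + 0.576 = 25.576 Mbps.
Capacity: 12 TiB = 105,553,116 Mb.
Recording time: 105,553,116 / 25.576 = 4,127,038 s ≈ 1,146 hours.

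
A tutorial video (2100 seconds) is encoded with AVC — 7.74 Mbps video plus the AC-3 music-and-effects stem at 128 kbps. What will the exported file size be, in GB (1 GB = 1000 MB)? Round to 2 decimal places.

2.07 GB

Audio: 128 kbps = 0.128 Mbps.
Total bitrate: 7.74 + 0.128 = 7.868 Mbps.
Stream data: 7.868 Mbps × 2100 s = 16522.8 Mb.
16,523 Mb ÷ 8 = 2,065 MB → 2.065 GB.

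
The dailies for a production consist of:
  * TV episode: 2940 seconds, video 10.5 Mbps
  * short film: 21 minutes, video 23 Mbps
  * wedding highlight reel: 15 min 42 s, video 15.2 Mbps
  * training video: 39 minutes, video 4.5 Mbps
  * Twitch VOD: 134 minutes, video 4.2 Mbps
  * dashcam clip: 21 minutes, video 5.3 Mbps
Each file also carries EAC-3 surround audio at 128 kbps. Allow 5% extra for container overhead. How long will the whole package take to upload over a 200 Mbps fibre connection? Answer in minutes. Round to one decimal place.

11.1 minutes

Audio: 128 kbps = 0.128 Mbps.
TV episode: 10.628 Mbps × 2940 s × 1.05 = 32808.6 Mb
short film: 23.128 Mbps × 1260 s × 1.05 = 30598.3 Mb
wedding highlight reel: 15.328 Mbps × 942 s × 1.05 = 15160.9 Mb
training video: 4.628 Mbps × 2340 s × 1.05 = 11371.0 Mb
Twitch VOD: 4.328 Mbps × 8040 s × 1.05 = 36537.0 Mb
dashcam clip: 5.428 Mbps × 1260 s × 1.05 = 7181.2 Mb
Total: 133657.1 Mb = 16707.1 MB.
At 200 Mbps: 133657.1 / 200 = 668 s ≈ 11.1 minutes.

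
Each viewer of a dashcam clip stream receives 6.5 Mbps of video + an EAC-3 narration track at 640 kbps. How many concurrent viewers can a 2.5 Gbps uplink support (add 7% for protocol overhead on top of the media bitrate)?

327

Audio: 640 kbps = 0.640 Mbps.
Per-viewer media rate: 7.140 Mbps.
On the wire with 7% overhead: 7.640 Mbps.
2.5 Gbps = 2,500 Mbps; 2,500 / 7.640 = 327.23 → 327 viewers.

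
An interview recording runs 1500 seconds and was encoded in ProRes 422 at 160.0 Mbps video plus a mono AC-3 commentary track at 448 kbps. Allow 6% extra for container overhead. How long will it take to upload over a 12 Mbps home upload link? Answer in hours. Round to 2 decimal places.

5.91 hours

Audio: 448 kbps = 0.448 Mbps.
Total bitrate: 160.448 Mbps.
File: 160.448 Mbps × 1500 s = 240672.0 Mb.
With 6% container overhead: ×1.06. → 255112.3 Mb.
At 12 Mbps: 255112.3 / 12 = 21259.4 s ≈ 5.91 hours.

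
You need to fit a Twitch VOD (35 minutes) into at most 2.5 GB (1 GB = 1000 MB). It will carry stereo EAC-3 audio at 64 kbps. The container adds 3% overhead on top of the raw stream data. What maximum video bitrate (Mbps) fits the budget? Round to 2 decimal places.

Budget: 2.5 GB = 20000.0 Mb.
Stream payload after overhead: 20000.0 / 1.03 = 19417.5 Mb.
35 min = 2100 s
Total bitrate budget: 19417.5 Mb / 2100 s = 9.246 Mbps.
Audio: 64 kbps = 0.064 Mbps.
Video: 9.246 − 0.064 = 9.182 Mbps.

9.18 Mbps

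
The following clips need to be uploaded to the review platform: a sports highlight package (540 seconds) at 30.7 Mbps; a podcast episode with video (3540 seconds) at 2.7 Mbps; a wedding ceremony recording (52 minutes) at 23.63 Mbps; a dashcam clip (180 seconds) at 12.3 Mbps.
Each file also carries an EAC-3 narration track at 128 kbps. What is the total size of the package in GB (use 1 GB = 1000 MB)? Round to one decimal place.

Audio: 128 kbps = 0.128 Mbps.
sports highlight package: 30.828 Mbps × 540 s = 16647.1 Mb
podcast episode with video: 2.828 Mbps × 3540 s = 10011.1 Mb
wedding ceremony recording: 23.758 Mbps × 3120 s = 74125.0 Mb
dashcam clip: 12.428 Mbps × 180 s = 2237.0 Mb
Total: 103020.2 Mb = 12877.5 MB.
= 12.88 GB.

12.9 GB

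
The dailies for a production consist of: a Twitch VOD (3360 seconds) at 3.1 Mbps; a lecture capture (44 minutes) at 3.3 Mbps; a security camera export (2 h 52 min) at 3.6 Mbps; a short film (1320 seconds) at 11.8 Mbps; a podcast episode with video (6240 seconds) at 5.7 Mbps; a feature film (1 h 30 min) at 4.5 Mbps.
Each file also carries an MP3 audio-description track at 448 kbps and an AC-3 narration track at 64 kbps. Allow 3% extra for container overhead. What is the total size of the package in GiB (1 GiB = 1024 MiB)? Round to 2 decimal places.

17.59 GiB

Audio total: 448 + 64 = 512 kbps = 0.512 Mbps.
Twitch VOD: 3.612 Mbps × 3360 s × 1.03 = 12500.4 Mb
lecture capture: 3.812 Mbps × 2640 s × 1.03 = 10365.6 Mb
security camera export: 4.112 Mbps × 10320 s × 1.03 = 43708.9 Mb
short film: 12.312 Mbps × 1320 s × 1.03 = 16739.4 Mb
podcast episode with video: 6.212 Mbps × 6240 s × 1.03 = 39925.8 Mb
feature film: 5.012 Mbps × 5400 s × 1.03 = 27876.7 Mb
Total: 151116.8 Mb = 18889.6 MB.
= 17.59 GiB.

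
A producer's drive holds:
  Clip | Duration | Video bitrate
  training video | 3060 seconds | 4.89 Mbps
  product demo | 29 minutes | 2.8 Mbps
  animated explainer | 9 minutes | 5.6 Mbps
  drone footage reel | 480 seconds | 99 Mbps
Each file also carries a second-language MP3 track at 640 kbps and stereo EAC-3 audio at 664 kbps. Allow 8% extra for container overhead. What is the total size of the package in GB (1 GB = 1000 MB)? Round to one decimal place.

10.5 GB

Audio total: 640 + 664 = 1304 kbps = 1.304 Mbps.
training video: 6.194 Mbps × 3060 s × 1.08 = 20469.9 Mb
product demo: 4.104 Mbps × 1740 s × 1.08 = 7712.2 Mb
animated explainer: 6.904 Mbps × 540 s × 1.08 = 4026.4 Mb
drone footage reel: 100.304 Mbps × 480 s × 1.08 = 51997.6 Mb
Total: 84206.2 Mb = 10525.8 MB.
= 10.53 GB.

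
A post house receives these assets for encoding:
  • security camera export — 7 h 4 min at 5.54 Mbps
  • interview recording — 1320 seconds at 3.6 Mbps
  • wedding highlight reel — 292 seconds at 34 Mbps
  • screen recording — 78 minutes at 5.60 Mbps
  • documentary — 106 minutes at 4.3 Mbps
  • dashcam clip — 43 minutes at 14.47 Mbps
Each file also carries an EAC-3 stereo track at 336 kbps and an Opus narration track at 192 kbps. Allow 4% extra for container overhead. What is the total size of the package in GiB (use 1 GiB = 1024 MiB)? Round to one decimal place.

Audio total: 336 + 192 = 528 kbps = 0.528 Mbps.
security camera export: 6.068 Mbps × 25440 s × 1.04 = 160544.7 Mb
interview recording: 4.128 Mbps × 1320 s × 1.04 = 5666.9 Mb
wedding highlight reel: 34.528 Mbps × 292 s × 1.04 = 10485.5 Mb
screen recording: 6.128 Mbps × 4680 s × 1.04 = 29826.2 Mb
documentary: 4.828 Mbps × 6360 s × 1.04 = 31934.3 Mb
dashcam clip: 14.998 Mbps × 2580 s × 1.04 = 40242.6 Mb
Total: 278700.3 Mb = 34837.5 MB.
= 32.44 GiB.

32.4 GiB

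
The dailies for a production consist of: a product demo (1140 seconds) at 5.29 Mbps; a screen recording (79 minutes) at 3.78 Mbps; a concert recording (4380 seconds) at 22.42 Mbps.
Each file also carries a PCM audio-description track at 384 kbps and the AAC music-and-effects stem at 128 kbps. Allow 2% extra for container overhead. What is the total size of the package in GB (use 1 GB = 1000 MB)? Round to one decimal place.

Audio total: 384 + 128 = 512 kbps = 0.512 Mbps.
product demo: 5.802 Mbps × 1140 s × 1.02 = 6746.6 Mb
screen recording: 4.292 Mbps × 4740 s × 1.02 = 20751.0 Mb
concert recording: 22.932 Mbps × 4380 s × 1.02 = 102451.0 Mb
Total: 129948.5 Mb = 16243.6 MB.
= 16.24 GB.

16.2 GB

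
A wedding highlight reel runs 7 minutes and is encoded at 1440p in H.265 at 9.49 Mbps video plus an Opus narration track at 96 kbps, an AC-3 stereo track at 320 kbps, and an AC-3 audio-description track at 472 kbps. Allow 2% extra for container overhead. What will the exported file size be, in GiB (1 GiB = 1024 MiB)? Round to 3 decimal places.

0.518 GiB

7 min = 420 s
Audio total: 96 + 320 + 472 = 888 kbps = 0.888 Mbps.
Total bitrate: 9.49 + 0.888 = 10.378 Mbps.
Stream data: 10.378 Mbps × 420 s = 4358.8 Mb.
With 2% container overhead: ×1.02.
4,446 Mb = 555,741,900 bytes ÷ 1,073,741,824 = 0.5176 GiB.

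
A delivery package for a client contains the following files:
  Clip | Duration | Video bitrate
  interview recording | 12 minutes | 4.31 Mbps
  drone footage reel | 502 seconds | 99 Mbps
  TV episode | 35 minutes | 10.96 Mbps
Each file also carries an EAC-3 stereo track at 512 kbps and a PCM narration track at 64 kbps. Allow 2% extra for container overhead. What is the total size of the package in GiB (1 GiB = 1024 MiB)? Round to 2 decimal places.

Audio total: 512 + 64 = 576 kbps = 0.576 Mbps.
interview recording: 4.886 Mbps × 720 s × 1.02 = 3588.3 Mb
drone footage reel: 99.576 Mbps × 502 s × 1.02 = 50986.9 Mb
TV episode: 11.536 Mbps × 2100 s × 1.02 = 24710.1 Mb
Total: 79285.3 Mb = 9910.7 MB.
= 9.230 GiB.

9.23 GiB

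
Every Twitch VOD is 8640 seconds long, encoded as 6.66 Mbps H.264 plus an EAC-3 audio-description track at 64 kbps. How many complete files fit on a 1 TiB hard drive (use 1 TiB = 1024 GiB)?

151

Audio: 64 kbps = 0.064 Mbps.
Total bitrate: 6.724 Mbps.
Per item: 6.724 Mbps × 8640 s = 58,095 Mb = 7,262 MB.
Capacity: 1 TiB = 8,796,093 Mb; 151.41 items → 151 complete.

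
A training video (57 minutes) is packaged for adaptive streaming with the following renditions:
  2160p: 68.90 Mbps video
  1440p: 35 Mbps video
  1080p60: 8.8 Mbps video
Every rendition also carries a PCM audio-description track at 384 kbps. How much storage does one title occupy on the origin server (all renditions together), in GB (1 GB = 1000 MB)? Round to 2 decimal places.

48.67 GB

57 min = 3420 s
Audio: 384 kbps = 0.384 Mbps.
Sum of rendition bitrates: (68.90+0.384) + (35+0.384) + (8.8+0.384) = 113.852 Mbps.
× 3420 s = 389,374 Mb = 48,672 MB = 48.67 GB.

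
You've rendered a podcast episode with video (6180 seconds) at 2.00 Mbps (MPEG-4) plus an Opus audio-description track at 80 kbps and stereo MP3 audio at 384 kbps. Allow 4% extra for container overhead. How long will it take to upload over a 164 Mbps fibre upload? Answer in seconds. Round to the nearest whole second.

97 seconds

Audio total: 80 + 384 = 464 kbps = 0.464 Mbps.
Total bitrate: 2.464 Mbps.
File: 2.464 Mbps × 6180 s = 15227.5 Mb.
With 4% container overhead: ×1.04. → 15836.6 Mb.
At 164 Mbps: 15836.6 / 164 = 96.6 s ≈ 96.6 seconds.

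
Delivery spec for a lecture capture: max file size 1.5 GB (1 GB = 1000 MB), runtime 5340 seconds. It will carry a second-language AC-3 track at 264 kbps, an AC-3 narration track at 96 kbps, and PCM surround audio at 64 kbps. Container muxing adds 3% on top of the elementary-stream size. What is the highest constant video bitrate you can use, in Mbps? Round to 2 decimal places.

Budget: 1.5 GB = 12000.0 Mb.
Stream payload after overhead: 12000.0 / 1.03 = 11650.5 Mb.
Total bitrate budget: 11650.5 Mb / 5340 s = 2.182 Mbps.
Audio total: 264 + 96 + 64 = 424 kbps = 0.424 Mbps.
Video: 2.182 − 0.424 = 1.758 Mbps.

1.76 Mbps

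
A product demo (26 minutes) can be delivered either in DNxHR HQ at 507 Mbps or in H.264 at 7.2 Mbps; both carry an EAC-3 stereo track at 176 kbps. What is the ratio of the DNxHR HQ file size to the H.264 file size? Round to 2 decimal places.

68.76

26 min = 1560 s
Audio: 176 kbps = 0.176 Mbps.
DNxHR HQ: 507.176 Mbps × 1560 s = 791194.6 Mb = 92.107 GiB.
H.264: 7.376 Mbps × 1560 s = 11506.6 Mb = 1.340 GiB.
Ratio: 92.107 / 1.340 = 68.760.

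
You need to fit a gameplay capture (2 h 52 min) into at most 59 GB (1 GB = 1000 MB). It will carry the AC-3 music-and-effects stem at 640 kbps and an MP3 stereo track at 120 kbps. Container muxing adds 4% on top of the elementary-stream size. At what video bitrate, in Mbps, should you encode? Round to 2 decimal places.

Budget: 59 GB = 472000.0 Mb.
Stream payload after overhead: 472000.0 / 1.04 = 453846.2 Mb.
2 h 52 min = 172 min = 10320 s
Total bitrate budget: 453846.2 Mb / 10320 s = 43.977 Mbps.
Audio total: 640 + 120 = 760 kbps = 0.760 Mbps.
Video: 43.977 − 0.760 = 43.217 Mbps.

43.22 Mbps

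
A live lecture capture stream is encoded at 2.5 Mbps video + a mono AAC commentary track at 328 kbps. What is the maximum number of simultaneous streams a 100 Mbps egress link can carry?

35

Audio: 328 kbps = 0.328 Mbps.
Per-viewer media rate: 2.828 Mbps.
100 Mbps = 100.0 Mbps; 100.0 / 2.828 = 35.36 → 35 viewers.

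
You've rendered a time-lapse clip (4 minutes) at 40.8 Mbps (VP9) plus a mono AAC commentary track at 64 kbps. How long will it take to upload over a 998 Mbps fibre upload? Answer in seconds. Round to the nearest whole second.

10 seconds

4 min = 240 s
Audio: 64 kbps = 0.064 Mbps.
Total bitrate: 40.864 Mbps.
File: 40.864 Mbps × 240 s = 9807.4 Mb.
At 998 Mbps: 9807.4 / 998 = 9.8 s ≈ 9.83 seconds.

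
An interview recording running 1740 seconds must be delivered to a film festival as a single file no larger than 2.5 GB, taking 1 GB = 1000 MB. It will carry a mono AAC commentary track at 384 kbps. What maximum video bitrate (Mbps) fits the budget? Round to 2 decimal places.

11.11 Mbps

Budget: 2.5 GB = 20000.0 Mb.
Total bitrate budget: 20000.0 Mb / 1740 s = 11.494 Mbps.
Audio: 384 kbps = 0.384 Mbps.
Video: 11.494 − 0.384 = 11.110 Mbps.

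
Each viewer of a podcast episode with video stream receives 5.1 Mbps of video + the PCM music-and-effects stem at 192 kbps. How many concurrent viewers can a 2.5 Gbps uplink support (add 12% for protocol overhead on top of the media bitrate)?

Audio: 192 kbps = 0.192 Mbps.
Per-viewer media rate: 5.292 Mbps.
On the wire with 12% overhead: 5.927 Mbps.
2.5 Gbps = 2,500 Mbps; 2,500 / 5.927 = 421.80 → 421 viewers.

421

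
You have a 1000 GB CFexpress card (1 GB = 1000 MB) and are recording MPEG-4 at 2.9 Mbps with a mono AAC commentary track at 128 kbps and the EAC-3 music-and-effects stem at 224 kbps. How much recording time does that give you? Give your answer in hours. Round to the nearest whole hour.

683 hours

Audio total: 128 + 224 = 352 kbps = 0.352 Mbps.
Total bitrate: 2.9 + 0.352 = 3.252 Mbps.
Capacity: 1000 GB = 8,000,000 Mb.
Recording time: 8,000,000 / 3.252 = 2,460,025 s ≈ 683 hours.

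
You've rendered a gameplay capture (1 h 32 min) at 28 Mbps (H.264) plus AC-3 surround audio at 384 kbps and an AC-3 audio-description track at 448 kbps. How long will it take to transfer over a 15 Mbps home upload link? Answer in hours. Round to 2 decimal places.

1 h 32 min = 92 min = 5520 s
Audio total: 384 + 448 = 832 kbps = 0.832 Mbps.
Total bitrate: 28.832 Mbps.
File: 28.832 Mbps × 5520 s = 159152.6 Mb.
At 15 Mbps: 159152.6 / 15 = 10610.2 s ≈ 2.95 hours.

2.95 hours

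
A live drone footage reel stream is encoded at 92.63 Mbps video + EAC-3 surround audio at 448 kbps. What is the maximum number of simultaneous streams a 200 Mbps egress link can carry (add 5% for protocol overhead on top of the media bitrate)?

Audio: 448 kbps = 0.448 Mbps.
Per-viewer media rate: 93.078 Mbps.
On the wire with 5% overhead: 97.732 Mbps.
200 Mbps = 200.0 Mbps; 200.0 / 97.732 = 2.05 → 2 viewers.

2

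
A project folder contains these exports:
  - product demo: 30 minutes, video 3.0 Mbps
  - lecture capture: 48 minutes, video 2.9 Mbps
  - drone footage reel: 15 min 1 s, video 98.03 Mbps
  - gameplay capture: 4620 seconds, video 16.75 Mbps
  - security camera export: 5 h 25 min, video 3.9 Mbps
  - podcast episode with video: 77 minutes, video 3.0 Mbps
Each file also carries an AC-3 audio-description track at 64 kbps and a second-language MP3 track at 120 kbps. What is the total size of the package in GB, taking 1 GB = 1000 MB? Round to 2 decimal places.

34.46 GB

Audio total: 64 + 120 = 184 kbps = 0.184 Mbps.
product demo: 3.184 Mbps × 1800 s = 5731.2 Mb
lecture capture: 3.084 Mbps × 2880 s = 8881.9 Mb
drone footage reel: 98.214 Mbps × 901 s = 88490.8 Mb
gameplay capture: 16.934 Mbps × 4620 s = 78235.1 Mb
security camera export: 4.084 Mbps × 19500 s = 79638.0 Mb
podcast episode with video: 3.184 Mbps × 4620 s = 14710.1 Mb
Total: 275687.1 Mb = 34460.9 MB.
= 34.46 GB.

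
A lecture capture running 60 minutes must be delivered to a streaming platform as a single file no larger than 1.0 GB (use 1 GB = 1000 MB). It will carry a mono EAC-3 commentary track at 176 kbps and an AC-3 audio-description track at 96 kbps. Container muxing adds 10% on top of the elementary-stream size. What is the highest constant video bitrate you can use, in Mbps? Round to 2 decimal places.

1.75 Mbps

Budget: 1.0 GB = 8000.0 Mb.
Stream payload after overhead: 8000.0 / 1.10 = 7272.7 Mb.
60 min = 3600 s
Total bitrate budget: 7272.7 Mb / 3600 s = 2.020 Mbps.
Audio total: 176 + 96 = 272 kbps = 0.272 Mbps.
Video: 2.020 − 0.272 = 1.748 Mbps.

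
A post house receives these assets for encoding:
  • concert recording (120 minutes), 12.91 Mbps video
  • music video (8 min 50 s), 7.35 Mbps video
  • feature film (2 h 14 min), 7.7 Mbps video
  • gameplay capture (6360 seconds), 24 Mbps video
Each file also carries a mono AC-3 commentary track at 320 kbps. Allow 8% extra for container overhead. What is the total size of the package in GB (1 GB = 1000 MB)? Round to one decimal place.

43.0 GB

Audio: 320 kbps = 0.320 Mbps.
concert recording: 13.230 Mbps × 7200 s × 1.08 = 102876.5 Mb
music video: 7.670 Mbps × 530 s × 1.08 = 4390.3 Mb
feature film: 8.020 Mbps × 8040 s × 1.08 = 69639.3 Mb
gameplay capture: 24.320 Mbps × 6360 s × 1.08 = 167049.2 Mb
Total: 343955.3 Mb = 42994.4 MB.
= 42.99 GB.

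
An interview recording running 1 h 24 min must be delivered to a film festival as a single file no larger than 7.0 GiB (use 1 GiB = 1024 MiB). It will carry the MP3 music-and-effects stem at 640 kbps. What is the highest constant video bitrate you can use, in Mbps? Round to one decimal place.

11.3 Mbps

Budget: 7.0 GiB = 60129.5 Mb.
1 h 24 min = 84 min = 5040 s
Total bitrate budget: 60129.5 Mb / 5040 s = 11.930 Mbps.
Audio: 640 kbps = 0.640 Mbps.
Video: 11.930 − 0.640 = 11.290 Mbps.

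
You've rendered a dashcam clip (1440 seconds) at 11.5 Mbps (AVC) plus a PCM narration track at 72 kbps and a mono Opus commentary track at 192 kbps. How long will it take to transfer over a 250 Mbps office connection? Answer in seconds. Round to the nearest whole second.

68 seconds

Audio total: 72 + 192 = 264 kbps = 0.264 Mbps.
Total bitrate: 11.764 Mbps.
File: 11.764 Mbps × 1440 s = 16940.2 Mb.
At 250 Mbps: 16940.2 / 250 = 67.8 s ≈ 67.8 seconds.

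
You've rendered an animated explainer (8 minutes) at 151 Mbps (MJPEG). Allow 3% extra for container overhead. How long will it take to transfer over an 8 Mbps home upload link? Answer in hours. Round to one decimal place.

2.6 hours

8 min = 480 s
File: 151.000 Mbps × 480 s = 72480.0 Mb.
With 3% container overhead: ×1.03. → 74654.4 Mb.
At 8 Mbps: 74654.4 / 8 = 9331.8 s ≈ 2.59 hours.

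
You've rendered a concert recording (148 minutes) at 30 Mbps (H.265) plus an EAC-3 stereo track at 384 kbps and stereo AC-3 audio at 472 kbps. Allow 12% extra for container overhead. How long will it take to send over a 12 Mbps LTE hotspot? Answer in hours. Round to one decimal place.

148 min = 8880 s
Audio total: 384 + 472 = 856 kbps = 0.856 Mbps.
Total bitrate: 30.856 Mbps.
File: 30.856 Mbps × 8880 s = 274001.3 Mb.
With 12% container overhead: ×1.12. → 306881.4 Mb.
At 12 Mbps: 306881.4 / 12 = 25573.5 s ≈ 7.1 hours.

7.1 hours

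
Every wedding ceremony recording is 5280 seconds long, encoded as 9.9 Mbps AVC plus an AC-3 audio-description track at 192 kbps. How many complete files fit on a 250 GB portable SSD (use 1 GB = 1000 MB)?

37

Audio: 192 kbps = 0.192 Mbps.
Total bitrate: 10.092 Mbps.
Per item: 10.092 Mbps × 5280 s = 53,286 Mb = 6,661 MB.
Capacity: 250 GB = 2,000,000 Mb; 37.53 items → 37 complete.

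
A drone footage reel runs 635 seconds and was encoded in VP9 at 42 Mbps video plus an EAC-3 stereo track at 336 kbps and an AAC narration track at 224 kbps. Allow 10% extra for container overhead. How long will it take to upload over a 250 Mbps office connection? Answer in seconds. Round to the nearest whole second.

Audio total: 336 + 224 = 560 kbps = 0.560 Mbps.
Total bitrate: 42.560 Mbps.
File: 42.560 Mbps × 635 s = 27025.6 Mb.
With 10% container overhead: ×1.10. → 29728.2 Mb.
At 250 Mbps: 29728.2 / 250 = 118.9 s ≈ 119 seconds.

119 seconds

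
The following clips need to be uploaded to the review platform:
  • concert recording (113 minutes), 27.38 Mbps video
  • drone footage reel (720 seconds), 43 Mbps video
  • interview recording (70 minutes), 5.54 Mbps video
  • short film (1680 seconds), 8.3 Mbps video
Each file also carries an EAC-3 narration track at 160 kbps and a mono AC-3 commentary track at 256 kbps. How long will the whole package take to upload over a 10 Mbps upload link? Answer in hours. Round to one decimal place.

Audio total: 160 + 256 = 416 kbps = 0.416 Mbps.
concert recording: 27.796 Mbps × 6780 s = 188456.9 Mb
drone footage reel: 43.416 Mbps × 720 s = 31259.5 Mb
interview recording: 5.956 Mbps × 4200 s = 25015.2 Mb
short film: 8.716 Mbps × 1680 s = 14642.9 Mb
Total: 259374.5 Mb = 32421.8 MB.
At 10 Mbps: 259374.5 / 10 = 25937 s ≈ 7.2 hours.

7.2 hours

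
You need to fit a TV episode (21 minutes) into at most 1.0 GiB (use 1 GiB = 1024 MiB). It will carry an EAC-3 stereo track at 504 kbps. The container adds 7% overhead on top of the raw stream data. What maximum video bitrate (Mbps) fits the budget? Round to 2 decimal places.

Budget: 1.0 GiB = 8589.9 Mb.
Stream payload after overhead: 8589.9 / 1.07 = 8028.0 Mb.
21 min = 1260 s
Total bitrate budget: 8028.0 Mb / 1260 s = 6.371 Mbps.
Audio: 504 kbps = 0.504 Mbps.
Video: 6.371 − 0.504 = 5.867 Mbps.

5.87 Mbps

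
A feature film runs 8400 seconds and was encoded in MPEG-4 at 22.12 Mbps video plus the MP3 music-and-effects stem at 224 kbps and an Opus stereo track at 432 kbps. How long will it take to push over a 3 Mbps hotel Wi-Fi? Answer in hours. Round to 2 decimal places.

Audio total: 224 + 432 = 656 kbps = 0.656 Mbps.
Total bitrate: 22.776 Mbps.
File: 22.776 Mbps × 8400 s = 191318.4 Mb.
At 3 Mbps: 191318.4 / 3 = 63772.8 s ≈ 17.7 hours.

17.71 hours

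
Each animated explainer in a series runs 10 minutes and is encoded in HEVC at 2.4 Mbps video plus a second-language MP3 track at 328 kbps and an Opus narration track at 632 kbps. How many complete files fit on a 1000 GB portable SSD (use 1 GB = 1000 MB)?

3968

10 min = 600 s
Audio total: 328 + 632 = 960 kbps = 0.960 Mbps.
Total bitrate: 3.360 Mbps.
Per item: 3.360 Mbps × 600 s = 2,016 Mb = 252.0 MB.
Capacity: 1000 GB = 8,000,000 Mb; 3968.25 items → 3968 complete.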